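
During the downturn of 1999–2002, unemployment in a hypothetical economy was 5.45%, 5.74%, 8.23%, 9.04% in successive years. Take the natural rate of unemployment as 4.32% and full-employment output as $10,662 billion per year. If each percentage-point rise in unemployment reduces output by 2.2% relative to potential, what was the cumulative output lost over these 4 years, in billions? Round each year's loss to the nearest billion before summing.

Year 1999: gap = -2.2 × (5.45 - 4.32) = -2.486%, loss ≈ 10662 × 2.486/100 ≈ 265.
Year 2000: gap = -2.2 × (5.74 - 4.32) = -3.124%, loss ≈ 10662 × 3.124/100 ≈ 333.
Year 2001: gap = -2.2 × (8.23 - 4.32) = -8.602%, loss ≈ 10662 × 8.602/100 ≈ 917.
Year 2002: gap = -2.2 × (9.04 - 4.32) = -10.384%, loss ≈ 10662 × 10.384/100 ≈ 1107.
Total lost output = 265 + 333 + 917 + 1107 = 2622 billion.

$2,622 billion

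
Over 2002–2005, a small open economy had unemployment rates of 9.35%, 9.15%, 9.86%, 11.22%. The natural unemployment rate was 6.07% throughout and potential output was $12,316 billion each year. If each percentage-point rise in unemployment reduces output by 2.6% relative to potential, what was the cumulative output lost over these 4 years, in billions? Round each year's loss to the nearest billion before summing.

$4,899 billion

Year 2002: gap = -2.6 × (9.35 - 6.07) = -8.528%, loss ≈ 12316 × 8.528/100 ≈ 1050.
Year 2003: gap = -2.6 × (9.15 - 6.07) = -8.008%, loss ≈ 12316 × 8.008/100 ≈ 986.
Year 2004: gap = -2.6 × (9.86 - 6.07) = -9.854%, loss ≈ 12316 × 9.854/100 ≈ 1214.
Year 2005: gap = -2.6 × (11.22 - 6.07) = -13.39%, loss ≈ 12316 × 13.39/100 ≈ 1649.
Total lost output = 1050 + 986 + 1214 + 1649 = 4899 billion.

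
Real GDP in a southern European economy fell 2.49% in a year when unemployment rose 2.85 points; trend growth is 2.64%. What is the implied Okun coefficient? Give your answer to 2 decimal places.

β ≈ 1.80

Growth form: g_Y = g_Y* - β × Δu, so β = (g_Y* - g_Y)/Δu.
β = (2.64 + 2.49)/2.85 = 5.13/2.85 = 1.80.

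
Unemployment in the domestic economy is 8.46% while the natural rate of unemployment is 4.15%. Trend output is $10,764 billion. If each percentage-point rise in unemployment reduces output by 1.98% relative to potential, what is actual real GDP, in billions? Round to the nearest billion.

$9,845 billion

Unemployment gap = 8.46 - 4.15 = 4.31 points, so the output gap is -1.98 × 4.31 = -8.5338%.
Actual GDP = 10764 × (1 - 8.5338/100) = 10764 × 0.914662 ≈ 9845 billion.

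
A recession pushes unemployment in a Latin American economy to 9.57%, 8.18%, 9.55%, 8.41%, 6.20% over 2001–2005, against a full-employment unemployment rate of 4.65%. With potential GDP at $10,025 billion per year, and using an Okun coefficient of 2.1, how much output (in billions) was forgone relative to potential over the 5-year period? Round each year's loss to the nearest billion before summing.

Year 2001: gap = -2.1 × (9.57 - 4.65) = -10.332%, loss ≈ 10025 × 10.332/100 ≈ 1036.
Year 2002: gap = -2.1 × (8.18 - 4.65) = -7.413%, loss ≈ 10025 × 7.413/100 ≈ 743.
Year 2003: gap = -2.1 × (9.55 - 4.65) = -10.29%, loss ≈ 10025 × 10.29/100 ≈ 1032.
Year 2004: gap = -2.1 × (8.41 - 4.65) = -7.896%, loss ≈ 10025 × 7.896/100 ≈ 792.
Year 2005: gap = -2.1 × (6.2 - 4.65) = -3.255%, loss ≈ 10025 × 3.255/100 ≈ 326.
Total lost output = 1036 + 743 + 1032 + 792 + 326 = 3929 billion.

$3,929 billion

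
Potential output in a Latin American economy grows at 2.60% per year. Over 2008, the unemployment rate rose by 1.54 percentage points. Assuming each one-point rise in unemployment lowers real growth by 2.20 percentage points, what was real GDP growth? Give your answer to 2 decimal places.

-0.79%

Growth-rate Okun's law: g_Y = g_Y* - β × Δu.
g_Y = 2.60 - 2.20 × (1.54) = 2.6 - 3.388 = -0.788%, i.e. -0.79% to 2 d.p.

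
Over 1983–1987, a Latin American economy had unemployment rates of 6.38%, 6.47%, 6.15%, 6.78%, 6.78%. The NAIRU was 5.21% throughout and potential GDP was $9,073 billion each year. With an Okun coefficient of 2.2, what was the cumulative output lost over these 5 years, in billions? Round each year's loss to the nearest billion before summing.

$1,300 billion

Year 1983: gap = -2.2 × (6.38 - 5.21) = -2.574%, loss ≈ 9073 × 2.574/100 ≈ 234.
Year 1984: gap = -2.2 × (6.47 - 5.21) = -2.772%, loss ≈ 9073 × 2.772/100 ≈ 252.
Year 1985: gap = -2.2 × (6.15 - 5.21) = -2.068%, loss ≈ 9073 × 2.068/100 ≈ 188.
Year 1986: gap = -2.2 × (6.78 - 5.21) = -3.454%, loss ≈ 9073 × 3.454/100 ≈ 313.
Year 1987: gap = -2.2 × (6.78 - 5.21) = -3.454%, loss ≈ 9073 × 3.454/100 ≈ 313.
Total lost output = 234 + 252 + 188 + 313 + 313 = 1300 billion.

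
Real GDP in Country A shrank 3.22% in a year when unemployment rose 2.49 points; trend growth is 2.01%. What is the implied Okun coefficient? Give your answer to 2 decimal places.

Growth form: g_Y = g_Y* - β × Δu, so β = (g_Y* - g_Y)/Δu.
β = (2.01 + 3.22)/2.49 = 5.23/2.49 = 2.10.

β ≈ 2.10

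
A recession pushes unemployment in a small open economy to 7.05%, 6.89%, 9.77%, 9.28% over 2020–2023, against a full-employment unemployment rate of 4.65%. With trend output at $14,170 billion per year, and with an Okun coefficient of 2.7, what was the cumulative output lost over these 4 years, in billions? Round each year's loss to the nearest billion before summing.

Year 2020: gap = -2.7 × (7.05 - 4.65) = -6.48%, loss ≈ 14170 × 6.48/100 ≈ 918.
Year 2021: gap = -2.7 × (6.89 - 4.65) = -6.048%, loss ≈ 14170 × 6.048/100 ≈ 857.
Year 2022: gap = -2.7 × (9.77 - 4.65) = -13.824%, loss ≈ 14170 × 13.824/100 ≈ 1959.
Year 2023: gap = -2.7 × (9.28 - 4.65) = -12.501%, loss ≈ 14170 × 12.501/100 ≈ 1771.
Total lost output = 918 + 857 + 1959 + 1771 = 5505 billion.

$5,505 billion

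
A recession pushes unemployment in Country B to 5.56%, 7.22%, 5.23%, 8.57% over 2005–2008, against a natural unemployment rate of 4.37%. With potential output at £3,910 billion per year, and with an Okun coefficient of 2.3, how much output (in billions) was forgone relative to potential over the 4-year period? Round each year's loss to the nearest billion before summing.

£818 billion

Year 2005: gap = -2.3 × (5.56 - 4.37) = -2.737%, loss ≈ 3910 × 2.737/100 ≈ 107.
Year 2006: gap = -2.3 × (7.22 - 4.37) = -6.555%, loss ≈ 3910 × 6.555/100 ≈ 256.
Year 2007: gap = -2.3 × (5.23 - 4.37) = -1.978%, loss ≈ 3910 × 1.978/100 ≈ 77.
Year 2008: gap = -2.3 × (8.57 - 4.37) = -9.66%, loss ≈ 3910 × 9.66/100 ≈ 378.
Total lost output = 107 + 256 + 77 + 378 = 818 billion.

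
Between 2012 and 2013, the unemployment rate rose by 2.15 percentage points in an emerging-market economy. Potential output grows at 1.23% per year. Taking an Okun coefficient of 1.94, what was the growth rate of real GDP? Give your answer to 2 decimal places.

Growth-rate Okun's law: g_Y = g_Y* - β × Δu.
g_Y = 1.23 - 1.94 × (2.15) = 1.23 - 4.171 = -2.941%, i.e. -2.94% to 2 d.p.

-2.94%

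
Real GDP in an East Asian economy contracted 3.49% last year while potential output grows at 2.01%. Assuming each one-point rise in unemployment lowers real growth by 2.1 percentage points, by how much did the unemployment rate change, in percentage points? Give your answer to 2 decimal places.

2.62 percentage points

Growth-rate Okun's law: g_Y = g_Y* - β × Δu, so Δu = (g_Y* - g_Y)/β.
Δu = (2.01 + 3.49)/2.1 = 5.5/2.1 = 2.62 percentage points.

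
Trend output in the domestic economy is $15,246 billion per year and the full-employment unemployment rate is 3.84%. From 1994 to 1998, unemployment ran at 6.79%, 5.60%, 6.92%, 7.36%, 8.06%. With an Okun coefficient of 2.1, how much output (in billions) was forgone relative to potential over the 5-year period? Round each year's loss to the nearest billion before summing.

Year 1994: gap = -2.1 × (6.79 - 3.84) = -6.195%, loss ≈ 15246 × 6.195/100 ≈ 944.
Year 1995: gap = -2.1 × (5.6 - 3.84) = -3.696%, loss ≈ 15246 × 3.696/100 ≈ 563.
Year 1996: gap = -2.1 × (6.92 - 3.84) = -6.468%, loss ≈ 15246 × 6.468/100 ≈ 986.
Year 1997: gap = -2.1 × (7.36 - 3.84) = -7.392%, loss ≈ 15246 × 7.392/100 ≈ 1127.
Year 1998: gap = -2.1 × (8.06 - 3.84) = -8.862%, loss ≈ 15246 × 8.862/100 ≈ 1351.
Total lost output = 944 + 563 + 986 + 1127 + 1351 = 4971 billion.

$4,971 billion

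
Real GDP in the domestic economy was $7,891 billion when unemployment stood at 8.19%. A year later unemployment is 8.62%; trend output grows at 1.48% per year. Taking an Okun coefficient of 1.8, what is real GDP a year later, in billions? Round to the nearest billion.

Δu = 8.62 - 8.19 = 0.43 points.
Okun's law (growth form): g_Y = g_Y* - β × Δu = 1.48 - 1.8 × (0.43) = 1.48 - 0.774 = 0.706%.
Real GDP in the next year = 7891 × (1 + 0.706/100) = 7891 × 1.00706 ≈ 7947 billion.

$7,947 billion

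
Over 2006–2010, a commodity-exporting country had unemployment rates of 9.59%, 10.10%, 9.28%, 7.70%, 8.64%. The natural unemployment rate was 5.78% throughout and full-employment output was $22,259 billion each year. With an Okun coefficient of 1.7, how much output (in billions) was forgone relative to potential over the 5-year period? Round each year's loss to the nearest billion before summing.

$6,210 billion

Year 2006: gap = -1.7 × (9.59 - 5.78) = -6.477%, loss ≈ 22259 × 6.477/100 ≈ 1442.
Year 2007: gap = -1.7 × (10.1 - 5.78) = -7.344%, loss ≈ 22259 × 7.344/100 ≈ 1635.
Year 2008: gap = -1.7 × (9.28 - 5.78) = -5.95%, loss ≈ 22259 × 5.95/100 ≈ 1324.
Year 2009: gap = -1.7 × (7.7 - 5.78) = -3.264%, loss ≈ 22259 × 3.264/100 ≈ 727.
Year 2010: gap = -1.7 × (8.64 - 5.78) = -4.862%, loss ≈ 22259 × 4.862/100 ≈ 1082.
Total lost output = 1442 + 1635 + 1324 + 727 + 1082 = 6210 billion.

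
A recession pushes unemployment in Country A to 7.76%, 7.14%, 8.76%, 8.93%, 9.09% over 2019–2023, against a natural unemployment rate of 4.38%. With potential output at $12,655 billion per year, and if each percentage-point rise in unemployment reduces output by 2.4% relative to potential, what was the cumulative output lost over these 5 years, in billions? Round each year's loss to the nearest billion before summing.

Year 2019: gap = -2.4 × (7.76 - 4.38) = -8.112%, loss ≈ 12655 × 8.112/100 ≈ 1027.
Year 2020: gap = -2.4 × (7.14 - 4.38) = -6.624%, loss ≈ 12655 × 6.624/100 ≈ 838.
Year 2021: gap = -2.4 × (8.76 - 4.38) = -10.512%, loss ≈ 12655 × 10.512/100 ≈ 1330.
Year 2022: gap = -2.4 × (8.93 - 4.38) = -10.92%, loss ≈ 12655 × 10.92/100 ≈ 1382.
Year 2023: gap = -2.4 × (9.09 - 4.38) = -11.304%, loss ≈ 12655 × 11.304/100 ≈ 1431.
Total lost output = 1027 + 838 + 1330 + 1382 + 1431 = 6008 billion.

$6,008 billion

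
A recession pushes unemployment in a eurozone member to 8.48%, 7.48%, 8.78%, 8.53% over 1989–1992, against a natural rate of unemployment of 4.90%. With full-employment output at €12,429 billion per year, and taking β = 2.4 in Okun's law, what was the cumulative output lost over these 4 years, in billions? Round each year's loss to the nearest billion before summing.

Year 1989: gap = -2.4 × (8.48 - 4.9) = -8.592%, loss ≈ 12429 × 8.592/100 ≈ 1068.
Year 1990: gap = -2.4 × (7.48 - 4.9) = -6.192%, loss ≈ 12429 × 6.192/100 ≈ 770.
Year 1991: gap = -2.4 × (8.78 - 4.9) = -9.312%, loss ≈ 12429 × 9.312/100 ≈ 1157.
Year 1992: gap = -2.4 × (8.53 - 4.9) = -8.712%, loss ≈ 12429 × 8.712/100 ≈ 1083.
Total lost output = 1068 + 770 + 1157 + 1083 = 4078 billion.

€4,078 billion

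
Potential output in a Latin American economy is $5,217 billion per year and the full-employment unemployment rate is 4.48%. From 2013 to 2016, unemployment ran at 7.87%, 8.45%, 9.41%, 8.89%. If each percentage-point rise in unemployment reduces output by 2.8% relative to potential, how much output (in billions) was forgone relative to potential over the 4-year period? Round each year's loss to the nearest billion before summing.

$2,439 billion

Year 2013: gap = -2.8 × (7.87 - 4.48) = -9.492%, loss ≈ 5217 × 9.492/100 ≈ 495.
Year 2014: gap = -2.8 × (8.45 - 4.48) = -11.116%, loss ≈ 5217 × 11.116/100 ≈ 580.
Year 2015: gap = -2.8 × (9.41 - 4.48) = -13.804%, loss ≈ 5217 × 13.804/100 ≈ 720.
Year 2016: gap = -2.8 × (8.89 - 4.48) = -12.348%, loss ≈ 5217 × 12.348/100 ≈ 644.
Total lost output = 495 + 580 + 720 + 644 = 2439 billion.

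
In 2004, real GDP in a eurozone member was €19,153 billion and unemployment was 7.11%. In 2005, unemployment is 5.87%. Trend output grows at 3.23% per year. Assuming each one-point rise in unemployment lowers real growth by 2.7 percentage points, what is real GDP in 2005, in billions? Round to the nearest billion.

€20,413 billion

Δu = 5.87 - 7.11 = -1.24 points.
Okun's law (growth form): g_Y = g_Y* - β × Δu = 3.23 - 2.7 × (-1.24) = 3.23 + 3.348 = 6.578%.
Real GDP in the next year = 19153 × (1 + 6.578/100) = 19153 × 1.06578 ≈ 20413 billion.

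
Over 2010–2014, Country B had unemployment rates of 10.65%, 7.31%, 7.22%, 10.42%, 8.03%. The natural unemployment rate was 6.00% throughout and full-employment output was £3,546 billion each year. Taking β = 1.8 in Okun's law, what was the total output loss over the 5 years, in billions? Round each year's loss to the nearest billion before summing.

£871 billion

Year 2010: gap = -1.8 × (10.65 - 6) = -8.37%, loss ≈ 3546 × 8.37/100 ≈ 297.
Year 2011: gap = -1.8 × (7.31 - 6) = -2.358%, loss ≈ 3546 × 2.358/100 ≈ 84.
Year 2012: gap = -1.8 × (7.22 - 6) = -2.196%, loss ≈ 3546 × 2.196/100 ≈ 78.
Year 2013: gap = -1.8 × (10.42 - 6) = -7.956%, loss ≈ 3546 × 7.956/100 ≈ 282.
Year 2014: gap = -1.8 × (8.03 - 6) = -3.654%, loss ≈ 3546 × 3.654/100 ≈ 130.
Total lost output = 297 + 84 + 78 + 282 + 130 = 871 billion.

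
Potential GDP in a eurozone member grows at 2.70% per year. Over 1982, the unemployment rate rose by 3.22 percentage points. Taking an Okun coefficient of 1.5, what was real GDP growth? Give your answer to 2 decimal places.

-2.13%

Growth-rate Okun's law: g_Y = g_Y* - β × Δu.
g_Y = 2.70 - 1.5 × (3.22) = 2.7 - 4.83 = -2.13%, i.e. -2.13% to 2 d.p.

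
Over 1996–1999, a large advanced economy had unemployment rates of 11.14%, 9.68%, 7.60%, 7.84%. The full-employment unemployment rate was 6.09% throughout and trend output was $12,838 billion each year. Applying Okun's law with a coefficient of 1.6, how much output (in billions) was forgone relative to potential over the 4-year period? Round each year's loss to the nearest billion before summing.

Year 1996: gap = -1.6 × (11.14 - 6.09) = -8.08%, loss ≈ 12838 × 8.08/100 ≈ 1037.
Year 1997: gap = -1.6 × (9.68 - 6.09) = -5.744%, loss ≈ 12838 × 5.744/100 ≈ 737.
Year 1998: gap = -1.6 × (7.6 - 6.09) = -2.416%, loss ≈ 12838 × 2.416/100 ≈ 310.
Year 1999: gap = -1.6 × (7.84 - 6.09) = -2.8%, loss ≈ 12838 × 2.8/100 ≈ 359.
Total lost output = 1037 + 737 + 310 + 359 = 2443 billion.

$2,443 billion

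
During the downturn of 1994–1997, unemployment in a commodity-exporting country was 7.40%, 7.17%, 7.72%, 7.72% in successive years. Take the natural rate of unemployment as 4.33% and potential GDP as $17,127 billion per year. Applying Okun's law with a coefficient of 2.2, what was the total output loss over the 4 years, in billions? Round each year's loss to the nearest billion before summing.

$4,781 billion

Year 1994: gap = -2.2 × (7.4 - 4.33) = -6.754%, loss ≈ 17127 × 6.754/100 ≈ 1157.
Year 1995: gap = -2.2 × (7.17 - 4.33) = -6.248%, loss ≈ 17127 × 6.248/100 ≈ 1070.
Year 1996: gap = -2.2 × (7.72 - 4.33) = -7.458%, loss ≈ 17127 × 7.458/100 ≈ 1277.
Year 1997: gap = -2.2 × (7.72 - 4.33) = -7.458%, loss ≈ 17127 × 7.458/100 ≈ 1277.
Total lost output = 1157 + 1070 + 1277 + 1277 = 4781 billion.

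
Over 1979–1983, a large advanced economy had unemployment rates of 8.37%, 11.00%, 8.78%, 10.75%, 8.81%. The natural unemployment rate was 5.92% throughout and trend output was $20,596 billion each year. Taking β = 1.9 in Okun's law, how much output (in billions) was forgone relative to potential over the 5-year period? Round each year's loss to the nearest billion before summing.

$7,087 billion

Year 1979: gap = -1.9 × (8.37 - 5.92) = -4.655%, loss ≈ 20596 × 4.655/100 ≈ 959.
Year 1980: gap = -1.9 × (11 - 5.92) = -9.652%, loss ≈ 20596 × 9.652/100 ≈ 1988.
Year 1981: gap = -1.9 × (8.78 - 5.92) = -5.434%, loss ≈ 20596 × 5.434/100 ≈ 1119.
Year 1982: gap = -1.9 × (10.75 - 5.92) = -9.177%, loss ≈ 20596 × 9.177/100 ≈ 1890.
Year 1983: gap = -1.9 × (8.81 - 5.92) = -5.491%, loss ≈ 20596 × 5.491/100 ≈ 1131.
Total lost output = 959 + 1988 + 1119 + 1890 + 1131 = 7087 billion.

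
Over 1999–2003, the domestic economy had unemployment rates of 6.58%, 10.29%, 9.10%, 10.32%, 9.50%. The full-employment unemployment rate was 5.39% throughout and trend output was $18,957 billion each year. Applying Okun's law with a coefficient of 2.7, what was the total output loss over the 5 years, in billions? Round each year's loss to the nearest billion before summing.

Year 1999: gap = -2.7 × (6.58 - 5.39) = -3.213%, loss ≈ 18957 × 3.213/100 ≈ 609.
Year 2000: gap = -2.7 × (10.29 - 5.39) = -13.23%, loss ≈ 18957 × 13.23/100 ≈ 2508.
Year 2001: gap = -2.7 × (9.1 - 5.39) = -10.017%, loss ≈ 18957 × 10.017/100 ≈ 1899.
Year 2002: gap = -2.7 × (10.32 - 5.39) = -13.311%, loss ≈ 18957 × 13.311/100 ≈ 2523.
Year 2003: gap = -2.7 × (9.5 - 5.39) = -11.097%, loss ≈ 18957 × 11.097/100 ≈ 2104.
Total lost output = 609 + 2508 + 1899 + 2523 + 2104 = 9643 billion.

$9,643 billion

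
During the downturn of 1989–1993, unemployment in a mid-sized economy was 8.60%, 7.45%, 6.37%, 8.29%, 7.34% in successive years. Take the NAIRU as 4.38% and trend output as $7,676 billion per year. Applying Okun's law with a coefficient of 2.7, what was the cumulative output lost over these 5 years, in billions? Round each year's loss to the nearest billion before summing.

Year 1989: gap = -2.7 × (8.6 - 4.38) = -11.394%, loss ≈ 7676 × 11.394/100 ≈ 875.
Year 1990: gap = -2.7 × (7.45 - 4.38) = -8.289%, loss ≈ 7676 × 8.289/100 ≈ 636.
Year 1991: gap = -2.7 × (6.37 - 4.38) = -5.373%, loss ≈ 7676 × 5.373/100 ≈ 412.
Year 1992: gap = -2.7 × (8.29 - 4.38) = -10.557%, loss ≈ 7676 × 10.557/100 ≈ 810.
Year 1993: gap = -2.7 × (7.34 - 4.38) = -7.992%, loss ≈ 7676 × 7.992/100 ≈ 613.
Total lost output = 875 + 636 + 412 + 810 + 613 = 3346 billion.

$3,346 billion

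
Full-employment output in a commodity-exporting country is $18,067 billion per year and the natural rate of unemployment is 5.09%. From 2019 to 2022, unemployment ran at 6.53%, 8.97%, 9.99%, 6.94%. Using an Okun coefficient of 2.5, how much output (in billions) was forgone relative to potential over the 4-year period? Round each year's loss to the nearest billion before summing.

$5,451 billion

Year 2019: gap = -2.5 × (6.53 - 5.09) = -3.6%, loss ≈ 18067 × 3.6/100 ≈ 650.
Year 2020: gap = -2.5 × (8.97 - 5.09) = -9.7%, loss ≈ 18067 × 9.7/100 ≈ 1752.
Year 2021: gap = -2.5 × (9.99 - 5.09) = -12.25%, loss ≈ 18067 × 12.25/100 ≈ 2213.
Year 2022: gap = -2.5 × (6.94 - 5.09) = -4.625%, loss ≈ 18067 × 4.625/100 ≈ 836.
Total lost output = 650 + 1752 + 2213 + 836 = 5451 billion.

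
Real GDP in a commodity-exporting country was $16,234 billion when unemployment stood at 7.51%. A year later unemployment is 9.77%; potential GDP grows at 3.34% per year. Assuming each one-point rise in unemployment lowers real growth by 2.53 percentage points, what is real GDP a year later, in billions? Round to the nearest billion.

Δu = 9.77 - 7.51 = 2.26 points.
Okun's law (growth form): g_Y = g_Y* - β × Δu = 3.34 - 2.53 × (2.26) = 3.34 - 5.7178 = -2.3778%.
Real GDP in the next year = 16234 × (1 - 2.3778/100) = 16234 × 0.976222 ≈ 15848 billion.

$15,848 billion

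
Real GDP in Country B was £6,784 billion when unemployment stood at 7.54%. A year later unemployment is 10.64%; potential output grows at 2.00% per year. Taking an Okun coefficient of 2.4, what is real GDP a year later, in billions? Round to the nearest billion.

Δu = 10.64 - 7.54 = 3.1 points.
Okun's law (growth form): g_Y = g_Y* - β × Δu = 2.00 - 2.4 × (3.10) = 2 - 7.44 = -5.44%.
Real GDP in the next year = 6784 × (1 - 5.44/100) = 6784 × 0.9456 ≈ 6415 billion.

£6,415 billion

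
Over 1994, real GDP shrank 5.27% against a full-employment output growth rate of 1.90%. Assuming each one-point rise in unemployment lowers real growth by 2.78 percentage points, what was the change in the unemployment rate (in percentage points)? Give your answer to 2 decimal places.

2.58 percentage points

Growth-rate Okun's law: g_Y = g_Y* - β × Δu, so Δu = (g_Y* - g_Y)/β.
Δu = (1.9 + 5.27)/2.78 = 7.17/2.78 = 2.58 percentage points.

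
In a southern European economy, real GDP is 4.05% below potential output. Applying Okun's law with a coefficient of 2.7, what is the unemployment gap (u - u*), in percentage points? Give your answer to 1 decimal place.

Okun's law: output gap = -β × (u - u*), so u - u* = -(output gap)/β.
u - u* = -(-4.05)/2.7 = 1.5 percentage points.

1.5 percentage points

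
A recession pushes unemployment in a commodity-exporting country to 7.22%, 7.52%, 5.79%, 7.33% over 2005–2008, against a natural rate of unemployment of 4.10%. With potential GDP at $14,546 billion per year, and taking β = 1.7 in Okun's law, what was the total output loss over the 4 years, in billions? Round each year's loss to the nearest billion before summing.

$2,835 billion

Year 2005: gap = -1.7 × (7.22 - 4.1) = -5.304%, loss ≈ 14546 × 5.304/100 ≈ 772.
Year 2006: gap = -1.7 × (7.52 - 4.1) = -5.814%, loss ≈ 14546 × 5.814/100 ≈ 846.
Year 2007: gap = -1.7 × (5.79 - 4.1) = -2.873%, loss ≈ 14546 × 2.873/100 ≈ 418.
Year 2008: gap = -1.7 × (7.33 - 4.1) = -5.491%, loss ≈ 14546 × 5.491/100 ≈ 799.
Total lost output = 772 + 846 + 418 + 799 = 2835 billion.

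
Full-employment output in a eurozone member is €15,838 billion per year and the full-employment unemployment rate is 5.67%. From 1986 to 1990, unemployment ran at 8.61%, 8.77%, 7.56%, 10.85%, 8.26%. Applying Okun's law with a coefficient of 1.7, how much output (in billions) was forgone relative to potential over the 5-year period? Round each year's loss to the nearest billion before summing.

€4,228 billion

Year 1986: gap = -1.7 × (8.61 - 5.67) = -4.998%, loss ≈ 15838 × 4.998/100 ≈ 792.
Year 1987: gap = -1.7 × (8.77 - 5.67) = -5.27%, loss ≈ 15838 × 5.27/100 ≈ 835.
Year 1988: gap = -1.7 × (7.56 - 5.67) = -3.213%, loss ≈ 15838 × 3.213/100 ≈ 509.
Year 1989: gap = -1.7 × (10.85 - 5.67) = -8.806%, loss ≈ 15838 × 8.806/100 ≈ 1395.
Year 1990: gap = -1.7 × (8.26 - 5.67) = -4.403%, loss ≈ 15838 × 4.403/100 ≈ 697.
Total lost output = 792 + 835 + 509 + 1395 + 697 = 4228 billion.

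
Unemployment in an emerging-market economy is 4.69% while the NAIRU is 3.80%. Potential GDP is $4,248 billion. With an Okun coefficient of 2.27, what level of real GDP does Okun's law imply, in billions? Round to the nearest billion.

Unemployment gap = 4.69 - 3.8 = 0.89 points, so the output gap is -2.27 × 0.89 = -2.0203%.
Actual GDP = 4248 × (1 - 2.0203/100) = 4248 × 0.979797 ≈ 4162 billion.

$4,162 billion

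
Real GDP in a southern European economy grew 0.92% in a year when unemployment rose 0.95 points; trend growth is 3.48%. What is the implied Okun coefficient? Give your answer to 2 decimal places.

β ≈ 2.69

Growth form: g_Y = g_Y* - β × Δu, so β = (g_Y* - g_Y)/Δu.
β = (3.48 - 0.92)/0.95 = 2.56/0.95 = 2.69.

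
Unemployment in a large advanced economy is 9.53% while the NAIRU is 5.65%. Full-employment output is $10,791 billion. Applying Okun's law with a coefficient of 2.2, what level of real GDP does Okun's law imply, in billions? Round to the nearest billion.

Unemployment gap = 9.53 - 5.65 = 3.88 points, so the output gap is -2.2 × 3.88 = -8.536%.
Actual GDP = 10791 × (1 - 8.536/100) = 10791 × 0.91464 ≈ 9870 billion.

$9,870 billion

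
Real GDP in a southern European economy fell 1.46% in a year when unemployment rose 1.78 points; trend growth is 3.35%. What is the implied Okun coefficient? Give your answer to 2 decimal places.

Growth form: g_Y = g_Y* - β × Δu, so β = (g_Y* - g_Y)/Δu.
β = (3.35 + 1.46)/1.78 = 4.81/1.78 = 2.70.

β ≈ 2.70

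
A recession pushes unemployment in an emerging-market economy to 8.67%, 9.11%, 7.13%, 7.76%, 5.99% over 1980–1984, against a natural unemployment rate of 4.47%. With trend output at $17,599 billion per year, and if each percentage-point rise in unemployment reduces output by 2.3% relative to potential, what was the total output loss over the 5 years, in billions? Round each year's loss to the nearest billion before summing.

$6,602 billion

Year 1980: gap = -2.3 × (8.67 - 4.47) = -9.66%, loss ≈ 17599 × 9.66/100 ≈ 1700.
Year 1981: gap = -2.3 × (9.11 - 4.47) = -10.672%, loss ≈ 17599 × 10.672/100 ≈ 1878.
Year 1982: gap = -2.3 × (7.13 - 4.47) = -6.118%, loss ≈ 17599 × 6.118/100 ≈ 1077.
Year 1983: gap = -2.3 × (7.76 - 4.47) = -7.567%, loss ≈ 17599 × 7.567/100 ≈ 1332.
Year 1984: gap = -2.3 × (5.99 - 4.47) = -3.496%, loss ≈ 17599 × 3.496/100 ≈ 615.
Total lost output = 1700 + 1878 + 1077 + 1332 + 615 = 6602 billion.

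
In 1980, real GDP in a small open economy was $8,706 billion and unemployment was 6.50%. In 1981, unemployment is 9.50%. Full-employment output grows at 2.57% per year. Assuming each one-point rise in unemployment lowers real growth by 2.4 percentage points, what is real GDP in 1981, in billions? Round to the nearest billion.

$8,303 billion

Δu = 9.5 - 6.5 = 3 points.
Okun's law (growth form): g_Y = g_Y* - β × Δu = 2.57 - 2.4 × (3.00) = 2.57 - 7.2 = -4.63%.
Real GDP in the next year = 8706 × (1 - 4.63/100) = 8706 × 0.9537 ≈ 8303 billion.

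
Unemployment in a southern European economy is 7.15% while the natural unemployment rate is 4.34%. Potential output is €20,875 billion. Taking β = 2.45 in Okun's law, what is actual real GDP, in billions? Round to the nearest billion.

Unemployment gap = 7.15 - 4.34 = 2.81 points, so the output gap is -2.45 × 2.81 = -6.8845%.
Actual GDP = 20875 × (1 - 6.8845/100) = 20875 × 0.931155 ≈ 19438 billion.

€19,438 billion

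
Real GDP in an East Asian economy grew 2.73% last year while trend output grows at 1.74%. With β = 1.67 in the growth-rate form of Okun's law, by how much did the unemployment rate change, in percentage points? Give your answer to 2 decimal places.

-0.59 percentage points

Growth-rate Okun's law: g_Y = g_Y* - β × Δu, so Δu = (g_Y* - g_Y)/β.
Δu = (1.74 - 2.73)/1.67 = -0.99/1.67 = -0.59 percentage points.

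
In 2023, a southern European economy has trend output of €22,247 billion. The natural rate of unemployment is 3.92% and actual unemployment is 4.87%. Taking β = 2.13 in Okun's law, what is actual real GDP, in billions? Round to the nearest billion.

€21,797 billion

Unemployment gap = 4.87 - 3.92 = 0.95 points, so the output gap is -2.13 × 0.95 = -2.0235%.
Actual GDP = 22247 × (1 - 2.0235/100) = 22247 × 0.979765 ≈ 21797 billion.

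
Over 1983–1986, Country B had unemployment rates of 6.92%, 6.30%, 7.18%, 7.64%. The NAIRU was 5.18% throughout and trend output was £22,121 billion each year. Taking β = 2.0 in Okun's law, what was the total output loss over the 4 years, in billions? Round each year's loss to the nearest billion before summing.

Year 1983: gap = -2.0 × (6.92 - 5.18) = -3.48%, loss ≈ 22121 × 3.48/100 ≈ 770.
Year 1984: gap = -2.0 × (6.3 - 5.18) = -2.24%, loss ≈ 22121 × 2.24/100 ≈ 496.
Year 1985: gap = -2.0 × (7.18 - 5.18) = -4%, loss ≈ 22121 × 4/100 ≈ 885.
Year 1986: gap = -2.0 × (7.64 - 5.18) = -4.92%, loss ≈ 22121 × 4.92/100 ≈ 1088.
Total lost output = 770 + 496 + 885 + 1088 = 3239 billion.

£3,239 billion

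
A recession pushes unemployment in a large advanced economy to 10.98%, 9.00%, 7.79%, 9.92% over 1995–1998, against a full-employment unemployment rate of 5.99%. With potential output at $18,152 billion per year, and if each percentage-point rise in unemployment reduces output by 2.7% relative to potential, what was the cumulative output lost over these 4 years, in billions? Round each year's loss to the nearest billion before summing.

$6,729 billion

Year 1995: gap = -2.7 × (10.98 - 5.99) = -13.473%, loss ≈ 18152 × 13.473/100 ≈ 2446.
Year 1996: gap = -2.7 × (9 - 5.99) = -8.127%, loss ≈ 18152 × 8.127/100 ≈ 1475.
Year 1997: gap = -2.7 × (7.79 - 5.99) = -4.86%, loss ≈ 18152 × 4.86/100 ≈ 882.
Year 1998: gap = -2.7 × (9.92 - 5.99) = -10.611%, loss ≈ 18152 × 10.611/100 ≈ 1926.
Total lost output = 2446 + 1475 + 882 + 1926 = 6729 billion.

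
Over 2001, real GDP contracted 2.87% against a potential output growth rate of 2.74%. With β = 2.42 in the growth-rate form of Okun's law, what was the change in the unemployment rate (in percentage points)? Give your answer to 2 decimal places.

Growth-rate Okun's law: g_Y = g_Y* - β × Δu, so Δu = (g_Y* - g_Y)/β.
Δu = (2.74 + 2.87)/2.42 = 5.61/2.42 = 2.32 percentage points.

2.32 percentage points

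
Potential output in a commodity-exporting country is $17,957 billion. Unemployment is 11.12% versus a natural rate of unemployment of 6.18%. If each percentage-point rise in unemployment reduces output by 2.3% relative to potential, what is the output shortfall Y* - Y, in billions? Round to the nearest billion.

$2,040 billion

Output gap = -2.3 × (11.12 - 6.18) = -2.3 × 4.94 = -11.362%.
Actual GDP ≈ 17957 × 0.88638 ≈ 15917 billion, so the shortfall is 17957 - 15917 = 2040 billion.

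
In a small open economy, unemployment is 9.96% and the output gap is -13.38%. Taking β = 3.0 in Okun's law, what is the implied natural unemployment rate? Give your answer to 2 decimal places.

From Okun's law, u - u* = -(output gap)/β = -(-13.38)/3.0 = 4.46 points.
So u* = 9.96 - 4.46 = 5.50%.

5.50%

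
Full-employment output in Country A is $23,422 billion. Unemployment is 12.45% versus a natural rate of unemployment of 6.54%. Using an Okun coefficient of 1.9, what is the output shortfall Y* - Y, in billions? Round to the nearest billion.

Output gap = -1.9 × (12.45 - 6.54) = -1.9 × 5.91 = -11.229%.
Actual GDP ≈ 23422 × 0.88771 ≈ 20792 billion, so the shortfall is 23422 - 20792 = 2630 billion.

$2,630 billion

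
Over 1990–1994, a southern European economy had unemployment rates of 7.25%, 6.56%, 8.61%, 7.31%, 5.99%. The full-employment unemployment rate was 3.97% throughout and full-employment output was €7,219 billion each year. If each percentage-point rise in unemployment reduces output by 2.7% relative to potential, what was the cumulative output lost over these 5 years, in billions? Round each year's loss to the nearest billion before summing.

Year 1990: gap = -2.7 × (7.25 - 3.97) = -8.856%, loss ≈ 7219 × 8.856/100 ≈ 639.
Year 1991: gap = -2.7 × (6.56 - 3.97) = -6.993%, loss ≈ 7219 × 6.993/100 ≈ 505.
Year 1992: gap = -2.7 × (8.61 - 3.97) = -12.528%, loss ≈ 7219 × 12.528/100 ≈ 904.
Year 1993: gap = -2.7 × (7.31 - 3.97) = -9.018%, loss ≈ 7219 × 9.018/100 ≈ 651.
Year 1994: gap = -2.7 × (5.99 - 3.97) = -5.454%, loss ≈ 7219 × 5.454/100 ≈ 394.
Total lost output = 639 + 505 + 904 + 651 + 394 = 3093 billion.

€3,093 billion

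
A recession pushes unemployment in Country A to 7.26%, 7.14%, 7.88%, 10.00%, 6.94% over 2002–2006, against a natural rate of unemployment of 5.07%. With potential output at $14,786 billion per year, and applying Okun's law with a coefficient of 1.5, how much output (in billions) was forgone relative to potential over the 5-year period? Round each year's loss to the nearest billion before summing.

$3,076 billion

Year 2002: gap = -1.5 × (7.26 - 5.07) = -3.285%, loss ≈ 14786 × 3.285/100 ≈ 486.
Year 2003: gap = -1.5 × (7.14 - 5.07) = -3.105%, loss ≈ 14786 × 3.105/100 ≈ 459.
Year 2004: gap = -1.5 × (7.88 - 5.07) = -4.215%, loss ≈ 14786 × 4.215/100 ≈ 623.
Year 2005: gap = -1.5 × (10 - 5.07) = -7.395%, loss ≈ 14786 × 7.395/100 ≈ 1093.
Year 2006: gap = -1.5 × (6.94 - 5.07) = -2.805%, loss ≈ 14786 × 2.805/100 ≈ 415.
Total lost output = 486 + 459 + 623 + 1093 + 415 = 3076 billion.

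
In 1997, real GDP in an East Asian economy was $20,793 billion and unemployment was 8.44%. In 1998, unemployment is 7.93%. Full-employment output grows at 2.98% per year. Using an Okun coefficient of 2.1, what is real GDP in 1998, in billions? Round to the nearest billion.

Δu = 7.93 - 8.44 = -0.51 points.
Okun's law (growth form): g_Y = g_Y* - β × Δu = 2.98 - 2.1 × (-0.51) = 2.98 + 1.071 = 4.051%.
Real GDP in the next year = 20793 × (1 + 4.051/100) = 20793 × 1.04051 ≈ 21635 billion.

$21,635 billion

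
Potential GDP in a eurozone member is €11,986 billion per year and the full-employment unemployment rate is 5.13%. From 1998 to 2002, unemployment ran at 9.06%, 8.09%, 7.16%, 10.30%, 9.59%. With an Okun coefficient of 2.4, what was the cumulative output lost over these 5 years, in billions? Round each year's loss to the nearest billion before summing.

€5,336 billion

Year 1998: gap = -2.4 × (9.06 - 5.13) = -9.432%, loss ≈ 11986 × 9.432/100 ≈ 1131.
Year 1999: gap = -2.4 × (8.09 - 5.13) = -7.104%, loss ≈ 11986 × 7.104/100 ≈ 851.
Year 2000: gap = -2.4 × (7.16 - 5.13) = -4.872%, loss ≈ 11986 × 4.872/100 ≈ 584.
Year 2001: gap = -2.4 × (10.3 - 5.13) = -12.408%, loss ≈ 11986 × 12.408/100 ≈ 1487.
Year 2002: gap = -2.4 × (9.59 - 5.13) = -10.704%, loss ≈ 11986 × 10.704/100 ≈ 1283.
Total lost output = 1131 + 851 + 584 + 1487 + 1283 = 5336 billion.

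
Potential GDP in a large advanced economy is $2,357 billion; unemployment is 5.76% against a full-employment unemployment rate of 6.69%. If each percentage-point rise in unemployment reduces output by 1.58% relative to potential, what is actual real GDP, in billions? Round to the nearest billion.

Unemployment gap = 5.76 - 6.69 = -0.93 points, so the output gap is -1.58 × (-0.93) = 1.4694%.
Actual GDP = 2357 × (1 + 1.4694/100) = 2357 × 1.014694 ≈ 2392 billion.

$2,392 billion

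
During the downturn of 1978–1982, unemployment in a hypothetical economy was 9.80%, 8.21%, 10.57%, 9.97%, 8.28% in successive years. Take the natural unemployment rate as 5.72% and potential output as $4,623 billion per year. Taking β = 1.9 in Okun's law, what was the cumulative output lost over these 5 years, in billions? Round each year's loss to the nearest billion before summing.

Year 1978: gap = -1.9 × (9.8 - 5.72) = -7.752%, loss ≈ 4623 × 7.752/100 ≈ 358.
Year 1979: gap = -1.9 × (8.21 - 5.72) = -4.731%, loss ≈ 4623 × 4.731/100 ≈ 219.
Year 1980: gap = -1.9 × (10.57 - 5.72) = -9.215%, loss ≈ 4623 × 9.215/100 ≈ 426.
Year 1981: gap = -1.9 × (9.97 - 5.72) = -8.075%, loss ≈ 4623 × 8.075/100 ≈ 373.
Year 1982: gap = -1.9 × (8.28 - 5.72) = -4.864%, loss ≈ 4623 × 4.864/100 ≈ 225.
Total lost output = 358 + 219 + 426 + 373 + 225 = 1601 billion.

$1,601 billion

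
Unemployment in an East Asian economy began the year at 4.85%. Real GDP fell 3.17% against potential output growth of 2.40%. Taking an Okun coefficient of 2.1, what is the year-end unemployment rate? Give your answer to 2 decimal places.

7.50%

Growth-rate Okun's law: g_Y = g_Y* - β × Δu, so Δu = (g_Y* - g_Y)/β.
Δu = (2.4 + 3.17)/2.1 = 5.57/2.1 = 2.65 percentage points.
Year-end unemployment = 4.85 + 2.65 = 7.50%.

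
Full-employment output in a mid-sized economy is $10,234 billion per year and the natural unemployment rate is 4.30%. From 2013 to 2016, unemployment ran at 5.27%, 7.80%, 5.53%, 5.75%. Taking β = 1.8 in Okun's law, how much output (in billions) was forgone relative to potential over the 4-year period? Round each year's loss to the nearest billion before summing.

$1,318 billion

Year 2013: gap = -1.8 × (5.27 - 4.3) = -1.746%, loss ≈ 10234 × 1.746/100 ≈ 179.
Year 2014: gap = -1.8 × (7.8 - 4.3) = -6.3%, loss ≈ 10234 × 6.3/100 ≈ 645.
Year 2015: gap = -1.8 × (5.53 - 4.3) = -2.214%, loss ≈ 10234 × 2.214/100 ≈ 227.
Year 2016: gap = -1.8 × (5.75 - 4.3) = -2.61%, loss ≈ 10234 × 2.61/100 ≈ 267.
Total lost output = 179 + 645 + 227 + 267 = 1318 billion.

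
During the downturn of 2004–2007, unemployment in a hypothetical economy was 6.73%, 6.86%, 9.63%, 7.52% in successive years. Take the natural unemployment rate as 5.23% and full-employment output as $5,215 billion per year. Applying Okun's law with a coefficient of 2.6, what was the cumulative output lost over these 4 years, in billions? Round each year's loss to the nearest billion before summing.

$1,332 billion

Year 2004: gap = -2.6 × (6.73 - 5.23) = -3.9%, loss ≈ 5215 × 3.9/100 ≈ 203.
Year 2005: gap = -2.6 × (6.86 - 5.23) = -4.238%, loss ≈ 5215 × 4.238/100 ≈ 221.
Year 2006: gap = -2.6 × (9.63 - 5.23) = -11.44%, loss ≈ 5215 × 11.44/100 ≈ 597.
Year 2007: gap = -2.6 × (7.52 - 5.23) = -5.954%, loss ≈ 5215 × 5.954/100 ≈ 311.
Total lost output = 203 + 221 + 597 + 311 = 1332 billion.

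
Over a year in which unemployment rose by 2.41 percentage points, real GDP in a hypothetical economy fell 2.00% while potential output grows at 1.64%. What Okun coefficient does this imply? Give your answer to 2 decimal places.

β ≈ 1.51

Growth form: g_Y = g_Y* - β × Δu, so β = (g_Y* - g_Y)/Δu.
β = (1.64 + 2)/2.41 = 3.64/2.41 = 1.51.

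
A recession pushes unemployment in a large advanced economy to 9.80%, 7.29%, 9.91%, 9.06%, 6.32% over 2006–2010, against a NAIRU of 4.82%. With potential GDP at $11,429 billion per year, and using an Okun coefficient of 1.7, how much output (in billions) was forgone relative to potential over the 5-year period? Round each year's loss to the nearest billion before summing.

$3,552 billion

Year 2006: gap = -1.7 × (9.8 - 4.82) = -8.466%, loss ≈ 11429 × 8.466/100 ≈ 968.
Year 2007: gap = -1.7 × (7.29 - 4.82) = -4.199%, loss ≈ 11429 × 4.199/100 ≈ 480.
Year 2008: gap = -1.7 × (9.91 - 4.82) = -8.653%, loss ≈ 11429 × 8.653/100 ≈ 989.
Year 2009: gap = -1.7 × (9.06 - 4.82) = -7.208%, loss ≈ 11429 × 7.208/100 ≈ 824.
Year 2010: gap = -1.7 × (6.32 - 4.82) = -2.55%, loss ≈ 11429 × 2.55/100 ≈ 291.
Total lost output = 968 + 480 + 989 + 824 + 291 = 3552 billion.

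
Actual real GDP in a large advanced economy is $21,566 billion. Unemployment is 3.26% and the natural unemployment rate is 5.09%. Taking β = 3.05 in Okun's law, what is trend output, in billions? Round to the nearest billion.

Unemployment gap = 3.26 - 5.09 = -1.83 points, so output gap = -3.05 × (-1.83) = 5.5815%.
Since Y = Y* × (1 + gap/100), Y* = 21566/1.055815 ≈ 20426 billion.

$20,426 billion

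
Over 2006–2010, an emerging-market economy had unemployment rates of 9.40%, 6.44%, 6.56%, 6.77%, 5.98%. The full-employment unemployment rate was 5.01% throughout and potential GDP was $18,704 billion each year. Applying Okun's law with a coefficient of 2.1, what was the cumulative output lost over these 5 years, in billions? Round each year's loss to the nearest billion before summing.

$3,967 billion

Year 2006: gap = -2.1 × (9.4 - 5.01) = -9.219%, loss ≈ 18704 × 9.219/100 ≈ 1724.
Year 2007: gap = -2.1 × (6.44 - 5.01) = -3.003%, loss ≈ 18704 × 3.003/100 ≈ 562.
Year 2008: gap = -2.1 × (6.56 - 5.01) = -3.255%, loss ≈ 18704 × 3.255/100 ≈ 609.
Year 2009: gap = -2.1 × (6.77 - 5.01) = -3.696%, loss ≈ 18704 × 3.696/100 ≈ 691.
Year 2010: gap = -2.1 × (5.98 - 5.01) = -2.037%, loss ≈ 18704 × 2.037/100 ≈ 381.
Total lost output = 1724 + 562 + 609 + 691 + 381 = 3967 billion.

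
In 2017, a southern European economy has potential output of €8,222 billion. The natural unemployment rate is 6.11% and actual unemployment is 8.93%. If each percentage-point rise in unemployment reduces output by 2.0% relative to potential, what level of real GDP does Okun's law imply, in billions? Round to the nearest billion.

€7,758 billion

Unemployment gap = 8.93 - 6.11 = 2.82 points, so the output gap is -2 × 2.82 = -5.64%.
Actual GDP = 8222 × (1 - 5.64/100) = 8222 × 0.9436 ≈ 7758 billion.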